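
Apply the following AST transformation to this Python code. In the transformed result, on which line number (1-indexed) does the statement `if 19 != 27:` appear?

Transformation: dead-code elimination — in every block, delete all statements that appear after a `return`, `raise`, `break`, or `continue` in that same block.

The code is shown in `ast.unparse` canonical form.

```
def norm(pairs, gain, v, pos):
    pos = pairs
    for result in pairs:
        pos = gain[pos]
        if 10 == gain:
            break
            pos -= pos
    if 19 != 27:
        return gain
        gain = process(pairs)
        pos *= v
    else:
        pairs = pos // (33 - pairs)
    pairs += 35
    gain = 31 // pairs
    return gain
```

7

Transformed code:
def norm(pairs, gain, v, pos):
    pos = pairs
    for result in pairs:
        pos = gain[pos]
        if 10 == gain:
            break
    if 19 != 27:
        return gain
    else:
        pairs = pos // (33 - pairs)
    pairs += 35
    gain = 31 // pairs
    return gain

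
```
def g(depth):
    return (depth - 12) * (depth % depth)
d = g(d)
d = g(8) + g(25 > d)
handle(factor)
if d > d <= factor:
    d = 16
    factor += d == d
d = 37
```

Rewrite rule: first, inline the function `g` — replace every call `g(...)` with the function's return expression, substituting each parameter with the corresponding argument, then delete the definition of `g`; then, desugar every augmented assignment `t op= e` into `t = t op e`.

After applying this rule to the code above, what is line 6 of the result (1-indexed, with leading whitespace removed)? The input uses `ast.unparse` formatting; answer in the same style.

factor = factor + (d == d)

Transformed code:
d = (d - 12) * (d % d)
d = (8 - 12) * (8 % 8) + ((25 > d) - 12) * ((25 > d) % (25 > d))
handle(factor)
if d > d <= factor:
    d = 16
    factor = factor + (d == d)
d = 37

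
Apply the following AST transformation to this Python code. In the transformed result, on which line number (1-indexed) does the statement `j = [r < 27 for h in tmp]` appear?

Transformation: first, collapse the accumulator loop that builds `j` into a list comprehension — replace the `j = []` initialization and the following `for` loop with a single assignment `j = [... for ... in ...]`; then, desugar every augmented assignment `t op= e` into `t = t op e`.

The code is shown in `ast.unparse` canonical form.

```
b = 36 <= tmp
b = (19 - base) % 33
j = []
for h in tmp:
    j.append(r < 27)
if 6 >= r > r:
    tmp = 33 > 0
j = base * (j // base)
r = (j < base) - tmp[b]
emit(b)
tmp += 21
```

3

Transformed code:
b = 36 <= tmp
b = (19 - base) % 33
j = [r < 27 for h in tmp]
if 6 >= r > r:
    tmp = 33 > 0
j = base * (j // base)
r = (j < base) - tmp[b]
emit(b)
tmp = tmp + 21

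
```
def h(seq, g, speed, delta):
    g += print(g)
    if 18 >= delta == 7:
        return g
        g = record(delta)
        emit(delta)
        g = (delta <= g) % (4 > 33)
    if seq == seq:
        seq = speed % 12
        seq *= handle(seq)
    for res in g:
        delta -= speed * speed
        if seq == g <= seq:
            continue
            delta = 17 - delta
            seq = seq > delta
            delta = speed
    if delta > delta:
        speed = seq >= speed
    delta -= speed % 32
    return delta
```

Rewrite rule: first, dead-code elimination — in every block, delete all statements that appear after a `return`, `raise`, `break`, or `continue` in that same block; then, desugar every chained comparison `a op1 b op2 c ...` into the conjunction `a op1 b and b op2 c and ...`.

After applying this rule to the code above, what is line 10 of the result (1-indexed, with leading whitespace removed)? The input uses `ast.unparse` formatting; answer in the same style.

if seq == g and g <= seq:

Transformed code:
def h(seq, g, speed, delta):
    g += print(g)
    if 18 >= delta and delta == 7:
        return g
    if seq == seq:
        seq = speed % 12
        seq *= handle(seq)
    for res in g:
        delta -= speed * speed
        if seq == g and g <= seq:
            continue
    if delta > delta:
        speed = seq >= speed
    delta -= speed % 32
    return delta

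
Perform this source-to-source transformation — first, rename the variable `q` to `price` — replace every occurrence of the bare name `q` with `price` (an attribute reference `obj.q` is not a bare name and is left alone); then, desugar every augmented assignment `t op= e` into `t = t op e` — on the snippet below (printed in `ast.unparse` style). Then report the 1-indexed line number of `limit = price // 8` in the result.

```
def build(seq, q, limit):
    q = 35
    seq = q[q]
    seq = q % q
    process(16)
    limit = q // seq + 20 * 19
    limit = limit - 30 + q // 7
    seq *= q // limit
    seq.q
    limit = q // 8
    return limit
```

10

Transformed code:
def build(seq, price, limit):
    price = 35
    seq = price[price]
    seq = price % price
    process(16)
    limit = price // seq + 20 * 19
    limit = limit - 30 + price // 7
    seq = seq * (price // limit)
    seq.q
    limit = price // 8
    return limit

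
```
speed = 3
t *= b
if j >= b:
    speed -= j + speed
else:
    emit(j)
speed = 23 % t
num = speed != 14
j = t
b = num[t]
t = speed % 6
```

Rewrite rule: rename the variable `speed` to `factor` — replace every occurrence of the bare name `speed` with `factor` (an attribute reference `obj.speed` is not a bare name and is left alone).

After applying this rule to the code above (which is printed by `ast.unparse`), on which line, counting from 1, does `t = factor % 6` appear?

Transformed code:
factor = 3
t *= b
if j >= b:
    factor -= j + factor
else:
    emit(j)
factor = 23 % t
num = factor != 14
j = t
b = num[t]
t = factor % 6

11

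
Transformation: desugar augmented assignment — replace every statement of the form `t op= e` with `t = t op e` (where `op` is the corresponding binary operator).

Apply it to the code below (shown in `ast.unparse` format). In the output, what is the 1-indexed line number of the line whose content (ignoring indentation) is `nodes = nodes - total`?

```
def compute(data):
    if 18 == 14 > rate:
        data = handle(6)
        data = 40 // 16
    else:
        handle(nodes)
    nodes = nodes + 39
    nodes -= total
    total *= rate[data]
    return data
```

Transformed code:
def compute(data):
    if 18 == 14 > rate:
        data = handle(6)
        data = 40 // 16
    else:
        handle(nodes)
    nodes = nodes + 39
    nodes = nodes - total
    total = total * rate[data]
    return data

8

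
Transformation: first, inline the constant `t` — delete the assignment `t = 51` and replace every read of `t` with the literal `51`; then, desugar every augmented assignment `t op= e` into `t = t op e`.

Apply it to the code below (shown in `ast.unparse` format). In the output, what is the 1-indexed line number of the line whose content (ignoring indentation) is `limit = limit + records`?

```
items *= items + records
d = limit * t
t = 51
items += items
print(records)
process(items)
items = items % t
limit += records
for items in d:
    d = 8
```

Transformed code:
items = items * (items + records)
d = limit * 51
items = items + items
print(records)
process(items)
items = items % 51
limit = limit + records
for items in d:
    d = 8

7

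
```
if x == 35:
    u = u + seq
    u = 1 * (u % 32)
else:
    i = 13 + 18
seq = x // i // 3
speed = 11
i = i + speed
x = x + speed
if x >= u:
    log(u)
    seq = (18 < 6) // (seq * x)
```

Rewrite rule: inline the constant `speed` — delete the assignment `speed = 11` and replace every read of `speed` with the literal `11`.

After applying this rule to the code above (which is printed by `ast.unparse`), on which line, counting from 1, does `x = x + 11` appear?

8

Transformed code:
if x == 35:
    u = u + seq
    u = 1 * (u % 32)
else:
    i = 13 + 18
seq = x // i // 3
i = i + 11
x = x + 11
if x >= u:
    log(u)
    seq = (18 < 6) // (seq * x)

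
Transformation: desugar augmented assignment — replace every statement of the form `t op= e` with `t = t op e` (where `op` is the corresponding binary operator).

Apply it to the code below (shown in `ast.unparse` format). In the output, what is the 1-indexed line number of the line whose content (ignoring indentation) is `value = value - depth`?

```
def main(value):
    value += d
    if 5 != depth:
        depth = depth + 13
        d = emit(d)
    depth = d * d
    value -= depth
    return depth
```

Transformed code:
def main(value):
    value = value + d
    if 5 != depth:
        depth = depth + 13
        d = emit(d)
    depth = d * d
    value = value - depth
    return depth

7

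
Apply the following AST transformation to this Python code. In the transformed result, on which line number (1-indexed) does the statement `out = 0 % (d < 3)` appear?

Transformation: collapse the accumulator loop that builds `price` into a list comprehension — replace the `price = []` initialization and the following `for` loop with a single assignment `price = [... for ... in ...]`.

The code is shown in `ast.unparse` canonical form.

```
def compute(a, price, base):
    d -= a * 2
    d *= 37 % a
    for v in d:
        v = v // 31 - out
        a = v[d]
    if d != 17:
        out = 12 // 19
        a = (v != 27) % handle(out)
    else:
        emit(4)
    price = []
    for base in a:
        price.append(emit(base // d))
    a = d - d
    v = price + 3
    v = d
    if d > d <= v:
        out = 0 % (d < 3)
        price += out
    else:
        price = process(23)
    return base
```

17

Transformed code:
def compute(a, price, base):
    d -= a * 2
    d *= 37 % a
    for v in d:
        v = v // 31 - out
        a = v[d]
    if d != 17:
        out = 12 // 19
        a = (v != 27) % handle(out)
    else:
        emit(4)
    price = [emit(base // d) for base in a]
    a = d - d
    v = price + 3
    v = d
    if d > d <= v:
        out = 0 % (d < 3)
        price += out
    else:
        price = process(23)
    return base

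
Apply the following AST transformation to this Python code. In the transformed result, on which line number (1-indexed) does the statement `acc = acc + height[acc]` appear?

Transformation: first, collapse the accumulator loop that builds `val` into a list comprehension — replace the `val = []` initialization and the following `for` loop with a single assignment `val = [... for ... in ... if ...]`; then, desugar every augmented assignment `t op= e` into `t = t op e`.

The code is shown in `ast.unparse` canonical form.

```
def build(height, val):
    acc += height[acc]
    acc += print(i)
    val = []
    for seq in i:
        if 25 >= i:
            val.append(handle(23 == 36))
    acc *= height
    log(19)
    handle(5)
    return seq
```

Transformed code:
def build(height, val):
    acc = acc + height[acc]
    acc = acc + print(i)
    val = [handle(23 == 36) for seq in i if 25 >= i]
    acc = acc * height
    log(19)
    handle(5)
    return seq

2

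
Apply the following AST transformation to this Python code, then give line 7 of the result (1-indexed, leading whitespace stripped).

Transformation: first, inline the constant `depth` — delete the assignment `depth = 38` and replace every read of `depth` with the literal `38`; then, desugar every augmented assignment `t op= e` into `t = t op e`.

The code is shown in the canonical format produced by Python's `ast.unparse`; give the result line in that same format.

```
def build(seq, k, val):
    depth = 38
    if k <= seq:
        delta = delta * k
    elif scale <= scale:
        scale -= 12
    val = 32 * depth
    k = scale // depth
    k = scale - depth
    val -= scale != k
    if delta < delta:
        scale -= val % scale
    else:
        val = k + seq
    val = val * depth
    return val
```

k = scale // 38

Transformed code:
def build(seq, k, val):
    if k <= seq:
        delta = delta * k
    elif scale <= scale:
        scale = scale - 12
    val = 32 * 38
    k = scale // 38
    k = scale - 38
    val = val - (scale != k)
    if delta < delta:
        scale = scale - val % scale
    else:
        val = k + seq
    val = val * 38
    return val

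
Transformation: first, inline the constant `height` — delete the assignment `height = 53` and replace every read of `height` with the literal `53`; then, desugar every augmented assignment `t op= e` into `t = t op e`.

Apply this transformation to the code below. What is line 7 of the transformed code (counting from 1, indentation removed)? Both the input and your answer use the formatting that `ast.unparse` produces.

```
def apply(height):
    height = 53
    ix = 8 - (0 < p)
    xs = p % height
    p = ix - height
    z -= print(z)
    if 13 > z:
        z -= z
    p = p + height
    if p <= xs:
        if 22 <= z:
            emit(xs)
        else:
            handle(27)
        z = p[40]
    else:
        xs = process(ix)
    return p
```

Transformed code:
def apply(height):
    ix = 8 - (0 < p)
    xs = p % 53
    p = ix - 53
    z = z - print(z)
    if 13 > z:
        z = z - z
    p = p + 53
    if p <= xs:
        if 22 <= z:
            emit(xs)
        else:
            handle(27)
        z = p[40]
    else:
        xs = process(ix)
    return p

z = z - z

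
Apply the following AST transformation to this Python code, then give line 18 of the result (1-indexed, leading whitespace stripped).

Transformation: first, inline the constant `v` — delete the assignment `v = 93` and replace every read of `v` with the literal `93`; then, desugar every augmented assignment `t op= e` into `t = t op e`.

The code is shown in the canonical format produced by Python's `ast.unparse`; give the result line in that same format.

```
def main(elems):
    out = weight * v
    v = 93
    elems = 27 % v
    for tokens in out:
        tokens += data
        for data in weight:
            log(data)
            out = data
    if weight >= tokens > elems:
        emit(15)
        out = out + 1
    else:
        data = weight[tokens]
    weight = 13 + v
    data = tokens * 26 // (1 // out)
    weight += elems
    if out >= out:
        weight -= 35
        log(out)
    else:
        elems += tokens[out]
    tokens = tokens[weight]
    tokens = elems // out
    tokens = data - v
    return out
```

Transformed code:
def main(elems):
    out = weight * 93
    elems = 27 % 93
    for tokens in out:
        tokens = tokens + data
        for data in weight:
            log(data)
            out = data
    if weight >= tokens > elems:
        emit(15)
        out = out + 1
    else:
        data = weight[tokens]
    weight = 13 + 93
    data = tokens * 26 // (1 // out)
    weight = weight + elems
    if out >= out:
        weight = weight - 35
        log(out)
    else:
        elems = elems + tokens[out]
    tokens = tokens[weight]
    tokens = elems // out
    tokens = data - 93
    return out

weight = weight - 35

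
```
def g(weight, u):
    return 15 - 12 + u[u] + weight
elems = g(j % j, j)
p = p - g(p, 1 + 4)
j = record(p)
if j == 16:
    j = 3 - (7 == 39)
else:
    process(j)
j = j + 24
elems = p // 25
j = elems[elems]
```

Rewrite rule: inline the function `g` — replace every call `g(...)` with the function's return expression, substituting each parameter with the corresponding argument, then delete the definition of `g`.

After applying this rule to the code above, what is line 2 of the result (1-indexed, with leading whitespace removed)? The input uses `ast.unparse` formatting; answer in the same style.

Transformed code:
elems = 15 - 12 + j[j] + j % j
p = p - (15 - 12 + (1 + 4)[1 + 4] + p)
j = record(p)
if j == 16:
    j = 3 - (7 == 39)
else:
    process(j)
j = j + 24
elems = p // 25
j = elems[elems]

p = p - (15 - 12 + (1 + 4)[1 + 4] + p)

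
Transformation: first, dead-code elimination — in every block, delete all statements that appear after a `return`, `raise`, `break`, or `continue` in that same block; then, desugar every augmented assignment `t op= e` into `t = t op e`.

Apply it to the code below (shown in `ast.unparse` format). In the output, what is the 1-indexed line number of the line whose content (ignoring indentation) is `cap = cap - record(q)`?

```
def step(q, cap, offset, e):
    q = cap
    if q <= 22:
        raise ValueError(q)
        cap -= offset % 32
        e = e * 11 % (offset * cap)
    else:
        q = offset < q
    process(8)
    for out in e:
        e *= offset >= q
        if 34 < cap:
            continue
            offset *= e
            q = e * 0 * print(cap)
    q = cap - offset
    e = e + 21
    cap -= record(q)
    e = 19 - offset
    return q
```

14

Transformed code:
def step(q, cap, offset, e):
    q = cap
    if q <= 22:
        raise ValueError(q)
    else:
        q = offset < q
    process(8)
    for out in e:
        e = e * (offset >= q)
        if 34 < cap:
            continue
    q = cap - offset
    e = e + 21
    cap = cap - record(q)
    e = 19 - offset
    return q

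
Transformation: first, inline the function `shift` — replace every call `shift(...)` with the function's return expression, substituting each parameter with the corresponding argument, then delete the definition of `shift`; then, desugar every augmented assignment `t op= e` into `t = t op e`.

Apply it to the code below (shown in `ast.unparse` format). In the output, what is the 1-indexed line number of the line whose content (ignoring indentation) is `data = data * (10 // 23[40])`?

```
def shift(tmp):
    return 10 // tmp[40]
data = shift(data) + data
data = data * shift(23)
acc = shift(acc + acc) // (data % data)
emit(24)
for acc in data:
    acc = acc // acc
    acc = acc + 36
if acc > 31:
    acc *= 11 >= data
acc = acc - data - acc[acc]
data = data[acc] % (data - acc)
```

Transformed code:
data = 10 // data[40] + data
data = data * (10 // 23[40])
acc = 10 // (acc + acc)[40] // (data % data)
emit(24)
for acc in data:
    acc = acc // acc
    acc = acc + 36
if acc > 31:
    acc = acc * (11 >= data)
acc = acc - data - acc[acc]
data = data[acc] % (data - acc)

2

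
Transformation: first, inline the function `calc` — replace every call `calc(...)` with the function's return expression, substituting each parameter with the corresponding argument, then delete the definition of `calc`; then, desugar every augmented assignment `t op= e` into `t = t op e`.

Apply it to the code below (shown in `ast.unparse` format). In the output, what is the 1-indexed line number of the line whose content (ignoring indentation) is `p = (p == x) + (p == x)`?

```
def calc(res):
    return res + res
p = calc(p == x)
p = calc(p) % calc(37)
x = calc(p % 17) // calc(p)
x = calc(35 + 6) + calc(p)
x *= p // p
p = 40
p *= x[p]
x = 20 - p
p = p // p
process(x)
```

1

Transformed code:
p = (p == x) + (p == x)
p = (p + p) % (37 + 37)
x = (p % 17 + p % 17) // (p + p)
x = 35 + 6 + (35 + 6) + (p + p)
x = x * (p // p)
p = 40
p = p * x[p]
x = 20 - p
p = p // p
process(x)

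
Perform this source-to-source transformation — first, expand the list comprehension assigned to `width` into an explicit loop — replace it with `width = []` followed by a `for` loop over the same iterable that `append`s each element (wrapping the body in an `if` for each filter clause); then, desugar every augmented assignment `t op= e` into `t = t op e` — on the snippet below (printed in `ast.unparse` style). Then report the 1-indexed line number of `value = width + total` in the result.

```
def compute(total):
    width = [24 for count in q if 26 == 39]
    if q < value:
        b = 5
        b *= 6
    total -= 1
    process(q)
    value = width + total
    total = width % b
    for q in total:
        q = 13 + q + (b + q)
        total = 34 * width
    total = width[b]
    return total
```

Transformed code:
def compute(total):
    width = []
    for count in q:
        if 26 == 39:
            width.append(24)
    if q < value:
        b = 5
        b = b * 6
    total = total - 1
    process(q)
    value = width + total
    total = width % b
    for q in total:
        q = 13 + q + (b + q)
        total = 34 * width
    total = width[b]
    return total

11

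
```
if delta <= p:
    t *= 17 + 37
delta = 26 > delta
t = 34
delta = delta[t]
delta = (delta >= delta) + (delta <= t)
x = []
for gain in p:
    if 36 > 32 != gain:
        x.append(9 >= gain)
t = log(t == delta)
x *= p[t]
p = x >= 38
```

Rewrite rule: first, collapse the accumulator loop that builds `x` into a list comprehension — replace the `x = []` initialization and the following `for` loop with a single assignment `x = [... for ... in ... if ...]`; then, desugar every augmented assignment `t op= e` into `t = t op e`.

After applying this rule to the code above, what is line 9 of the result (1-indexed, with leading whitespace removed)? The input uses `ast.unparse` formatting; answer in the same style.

x = x * p[t]

Transformed code:
if delta <= p:
    t = t * (17 + 37)
delta = 26 > delta
t = 34
delta = delta[t]
delta = (delta >= delta) + (delta <= t)
x = [9 >= gain for gain in p if 36 > 32 != gain]
t = log(t == delta)
x = x * p[t]
p = x >= 38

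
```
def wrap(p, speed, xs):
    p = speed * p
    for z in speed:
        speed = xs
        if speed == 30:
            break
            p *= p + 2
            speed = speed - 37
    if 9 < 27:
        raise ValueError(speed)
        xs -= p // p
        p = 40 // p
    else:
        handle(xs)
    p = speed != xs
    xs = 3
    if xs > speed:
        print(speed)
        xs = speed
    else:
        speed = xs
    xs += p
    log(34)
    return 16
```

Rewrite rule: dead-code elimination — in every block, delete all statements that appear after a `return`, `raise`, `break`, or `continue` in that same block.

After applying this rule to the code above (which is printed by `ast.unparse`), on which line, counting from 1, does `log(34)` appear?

Transformed code:
def wrap(p, speed, xs):
    p = speed * p
    for z in speed:
        speed = xs
        if speed == 30:
            break
    if 9 < 27:
        raise ValueError(speed)
    else:
        handle(xs)
    p = speed != xs
    xs = 3
    if xs > speed:
        print(speed)
        xs = speed
    else:
        speed = xs
    xs += p
    log(34)
    return 16

19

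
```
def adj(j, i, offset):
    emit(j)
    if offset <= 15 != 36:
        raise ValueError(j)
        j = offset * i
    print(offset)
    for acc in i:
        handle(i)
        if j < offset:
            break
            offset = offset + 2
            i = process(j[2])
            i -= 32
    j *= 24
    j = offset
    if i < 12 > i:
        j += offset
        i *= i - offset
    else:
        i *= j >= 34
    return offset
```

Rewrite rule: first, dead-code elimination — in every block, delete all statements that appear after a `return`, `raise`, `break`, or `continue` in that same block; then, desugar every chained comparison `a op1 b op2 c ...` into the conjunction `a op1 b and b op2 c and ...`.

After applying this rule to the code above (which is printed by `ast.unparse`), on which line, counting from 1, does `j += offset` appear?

13

Transformed code:
def adj(j, i, offset):
    emit(j)
    if offset <= 15 and 15 != 36:
        raise ValueError(j)
    print(offset)
    for acc in i:
        handle(i)
        if j < offset:
            break
    j *= 24
    j = offset
    if i < 12 and 12 > i:
        j += offset
        i *= i - offset
    else:
        i *= j >= 34
    return offset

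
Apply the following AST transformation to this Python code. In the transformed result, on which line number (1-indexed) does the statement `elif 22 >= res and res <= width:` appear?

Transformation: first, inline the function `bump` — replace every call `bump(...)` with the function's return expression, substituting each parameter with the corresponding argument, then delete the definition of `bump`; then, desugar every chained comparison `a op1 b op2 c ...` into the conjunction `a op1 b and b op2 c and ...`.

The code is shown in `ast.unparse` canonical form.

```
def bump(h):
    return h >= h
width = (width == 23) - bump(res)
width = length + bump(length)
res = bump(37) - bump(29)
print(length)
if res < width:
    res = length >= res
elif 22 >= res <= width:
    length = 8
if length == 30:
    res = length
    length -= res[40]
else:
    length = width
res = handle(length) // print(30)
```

7

Transformed code:
width = (width == 23) - (res >= res)
width = length + (length >= length)
res = (37 >= 37) - (29 >= 29)
print(length)
if res < width:
    res = length >= res
elif 22 >= res and res <= width:
    length = 8
if length == 30:
    res = length
    length -= res[40]
else:
    length = width
res = handle(length) // print(30)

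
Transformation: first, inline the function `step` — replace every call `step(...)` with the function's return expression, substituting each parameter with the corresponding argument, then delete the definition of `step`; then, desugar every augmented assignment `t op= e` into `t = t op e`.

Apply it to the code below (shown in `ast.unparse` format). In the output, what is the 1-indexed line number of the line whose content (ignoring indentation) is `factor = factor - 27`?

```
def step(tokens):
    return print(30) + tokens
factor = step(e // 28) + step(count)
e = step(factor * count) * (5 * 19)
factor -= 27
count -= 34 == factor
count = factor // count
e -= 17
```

3

Transformed code:
factor = print(30) + e // 28 + (print(30) + count)
e = (print(30) + factor * count) * (5 * 19)
factor = factor - 27
count = count - (34 == factor)
count = factor // count
e = e - 17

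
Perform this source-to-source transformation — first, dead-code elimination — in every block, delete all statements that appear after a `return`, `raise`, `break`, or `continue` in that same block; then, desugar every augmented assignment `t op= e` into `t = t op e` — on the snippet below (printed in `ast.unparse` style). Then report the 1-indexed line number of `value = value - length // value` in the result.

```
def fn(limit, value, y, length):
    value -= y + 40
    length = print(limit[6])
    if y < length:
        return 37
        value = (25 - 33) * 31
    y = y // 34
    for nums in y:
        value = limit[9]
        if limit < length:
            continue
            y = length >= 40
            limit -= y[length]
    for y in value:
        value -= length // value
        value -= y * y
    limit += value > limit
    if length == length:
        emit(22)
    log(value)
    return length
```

Transformed code:
def fn(limit, value, y, length):
    value = value - (y + 40)
    length = print(limit[6])
    if y < length:
        return 37
    y = y // 34
    for nums in y:
        value = limit[9]
        if limit < length:
            continue
    for y in value:
        value = value - length // value
        value = value - y * y
    limit = limit + (value > limit)
    if length == length:
        emit(22)
    log(value)
    return length

12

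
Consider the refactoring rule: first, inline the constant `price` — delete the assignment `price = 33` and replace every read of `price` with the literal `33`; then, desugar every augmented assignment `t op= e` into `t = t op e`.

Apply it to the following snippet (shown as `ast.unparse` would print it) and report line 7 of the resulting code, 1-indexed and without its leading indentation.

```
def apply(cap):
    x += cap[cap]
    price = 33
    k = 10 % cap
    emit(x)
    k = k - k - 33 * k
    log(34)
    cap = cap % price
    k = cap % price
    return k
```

Transformed code:
def apply(cap):
    x = x + cap[cap]
    k = 10 % cap
    emit(x)
    k = k - k - 33 * k
    log(34)
    cap = cap % 33
    k = cap % 33
    return k

cap = cap % 33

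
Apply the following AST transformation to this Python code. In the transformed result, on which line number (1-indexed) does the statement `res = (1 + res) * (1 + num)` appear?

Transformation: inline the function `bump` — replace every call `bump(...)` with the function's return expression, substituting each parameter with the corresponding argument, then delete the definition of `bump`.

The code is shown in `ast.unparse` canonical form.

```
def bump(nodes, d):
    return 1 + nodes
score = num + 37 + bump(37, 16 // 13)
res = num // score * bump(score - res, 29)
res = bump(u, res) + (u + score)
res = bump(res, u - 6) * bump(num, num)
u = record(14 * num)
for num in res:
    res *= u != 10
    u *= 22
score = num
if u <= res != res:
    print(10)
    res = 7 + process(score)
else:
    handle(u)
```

4

Transformed code:
score = num + 37 + (1 + 37)
res = num // score * (1 + (score - res))
res = 1 + u + (u + score)
res = (1 + res) * (1 + num)
u = record(14 * num)
for num in res:
    res *= u != 10
    u *= 22
score = num
if u <= res != res:
    print(10)
    res = 7 + process(score)
else:
    handle(u)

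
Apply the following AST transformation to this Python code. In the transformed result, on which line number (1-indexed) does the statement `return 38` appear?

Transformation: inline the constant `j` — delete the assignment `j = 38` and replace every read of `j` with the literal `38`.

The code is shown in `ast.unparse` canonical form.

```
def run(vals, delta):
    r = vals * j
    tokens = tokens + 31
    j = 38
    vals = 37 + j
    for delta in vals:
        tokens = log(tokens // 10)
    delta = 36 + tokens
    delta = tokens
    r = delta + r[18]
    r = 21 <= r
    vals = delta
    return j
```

Transformed code:
def run(vals, delta):
    r = vals * 38
    tokens = tokens + 31
    vals = 37 + 38
    for delta in vals:
        tokens = log(tokens // 10)
    delta = 36 + tokens
    delta = tokens
    r = delta + r[18]
    r = 21 <= r
    vals = delta
    return 38

12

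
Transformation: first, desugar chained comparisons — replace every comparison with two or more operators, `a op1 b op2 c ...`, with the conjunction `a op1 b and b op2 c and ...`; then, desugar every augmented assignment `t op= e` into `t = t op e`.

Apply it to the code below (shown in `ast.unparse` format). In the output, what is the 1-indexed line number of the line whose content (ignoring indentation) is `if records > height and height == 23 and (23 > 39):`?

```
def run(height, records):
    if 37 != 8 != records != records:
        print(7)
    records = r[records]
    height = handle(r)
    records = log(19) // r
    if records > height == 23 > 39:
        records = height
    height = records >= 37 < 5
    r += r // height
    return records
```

7

Transformed code:
def run(height, records):
    if 37 != 8 and 8 != records and (records != records):
        print(7)
    records = r[records]
    height = handle(r)
    records = log(19) // r
    if records > height and height == 23 and (23 > 39):
        records = height
    height = records >= 37 and 37 < 5
    r = r + r // height
    return records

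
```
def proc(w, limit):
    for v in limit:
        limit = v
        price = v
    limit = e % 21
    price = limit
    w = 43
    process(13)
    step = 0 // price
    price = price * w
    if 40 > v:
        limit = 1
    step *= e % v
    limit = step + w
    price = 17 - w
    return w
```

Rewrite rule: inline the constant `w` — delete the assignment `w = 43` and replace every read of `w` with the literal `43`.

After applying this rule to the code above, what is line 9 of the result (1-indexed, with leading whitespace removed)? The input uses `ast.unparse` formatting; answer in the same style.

price = price * 43

Transformed code:
def proc(w, limit):
    for v in limit:
        limit = v
        price = v
    limit = e % 21
    price = limit
    process(13)
    step = 0 // price
    price = price * 43
    if 40 > v:
        limit = 1
    step *= e % v
    limit = step + 43
    price = 17 - 43
    return 43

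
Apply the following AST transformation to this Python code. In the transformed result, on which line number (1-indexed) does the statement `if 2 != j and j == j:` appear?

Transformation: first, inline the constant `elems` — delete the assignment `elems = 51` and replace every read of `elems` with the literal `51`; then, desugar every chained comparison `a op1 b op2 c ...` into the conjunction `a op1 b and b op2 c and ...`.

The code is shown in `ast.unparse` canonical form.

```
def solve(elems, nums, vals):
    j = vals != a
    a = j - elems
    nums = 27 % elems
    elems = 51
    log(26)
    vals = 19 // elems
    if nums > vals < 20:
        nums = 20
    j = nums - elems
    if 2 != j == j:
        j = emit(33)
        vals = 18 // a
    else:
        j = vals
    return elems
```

10

Transformed code:
def solve(elems, nums, vals):
    j = vals != a
    a = j - 51
    nums = 27 % 51
    log(26)
    vals = 19 // 51
    if nums > vals and vals < 20:
        nums = 20
    j = nums - 51
    if 2 != j and j == j:
        j = emit(33)
        vals = 18 // a
    else:
        j = vals
    return 51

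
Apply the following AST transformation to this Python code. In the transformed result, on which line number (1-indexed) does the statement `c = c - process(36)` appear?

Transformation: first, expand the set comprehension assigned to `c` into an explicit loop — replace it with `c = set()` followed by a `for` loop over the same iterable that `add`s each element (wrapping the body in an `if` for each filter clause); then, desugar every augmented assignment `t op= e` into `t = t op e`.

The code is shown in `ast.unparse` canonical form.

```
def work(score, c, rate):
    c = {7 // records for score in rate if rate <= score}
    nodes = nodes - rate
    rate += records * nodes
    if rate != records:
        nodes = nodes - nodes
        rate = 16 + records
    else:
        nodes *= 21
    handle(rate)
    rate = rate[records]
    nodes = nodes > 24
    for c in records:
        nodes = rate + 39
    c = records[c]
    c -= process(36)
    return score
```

Transformed code:
def work(score, c, rate):
    c = set()
    for score in rate:
        if rate <= score:
            c.add(7 // records)
    nodes = nodes - rate
    rate = rate + records * nodes
    if rate != records:
        nodes = nodes - nodes
        rate = 16 + records
    else:
        nodes = nodes * 21
    handle(rate)
    rate = rate[records]
    nodes = nodes > 24
    for c in records:
        nodes = rate + 39
    c = records[c]
    c = c - process(36)
    return score

19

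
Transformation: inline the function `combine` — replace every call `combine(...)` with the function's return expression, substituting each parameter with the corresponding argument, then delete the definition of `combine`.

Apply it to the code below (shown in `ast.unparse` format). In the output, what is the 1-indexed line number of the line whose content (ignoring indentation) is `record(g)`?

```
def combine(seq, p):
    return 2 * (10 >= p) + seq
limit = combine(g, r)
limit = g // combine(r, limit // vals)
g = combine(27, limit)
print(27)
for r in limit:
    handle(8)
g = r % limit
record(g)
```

Transformed code:
limit = 2 * (10 >= r) + g
limit = g // (2 * (10 >= limit // vals) + r)
g = 2 * (10 >= limit) + 27
print(27)
for r in limit:
    handle(8)
g = r % limit
record(g)

8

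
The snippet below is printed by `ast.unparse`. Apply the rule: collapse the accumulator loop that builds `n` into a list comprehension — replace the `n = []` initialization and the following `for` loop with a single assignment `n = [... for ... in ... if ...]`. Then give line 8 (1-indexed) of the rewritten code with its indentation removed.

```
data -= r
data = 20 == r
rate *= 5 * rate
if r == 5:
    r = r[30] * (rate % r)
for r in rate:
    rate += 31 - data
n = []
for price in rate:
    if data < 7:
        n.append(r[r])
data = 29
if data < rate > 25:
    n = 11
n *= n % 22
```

n = [r[r] for price in rate if data < 7]

Transformed code:
data -= r
data = 20 == r
rate *= 5 * rate
if r == 5:
    r = r[30] * (rate % r)
for r in rate:
    rate += 31 - data
n = [r[r] for price in rate if data < 7]
data = 29
if data < rate > 25:
    n = 11
n *= n % 22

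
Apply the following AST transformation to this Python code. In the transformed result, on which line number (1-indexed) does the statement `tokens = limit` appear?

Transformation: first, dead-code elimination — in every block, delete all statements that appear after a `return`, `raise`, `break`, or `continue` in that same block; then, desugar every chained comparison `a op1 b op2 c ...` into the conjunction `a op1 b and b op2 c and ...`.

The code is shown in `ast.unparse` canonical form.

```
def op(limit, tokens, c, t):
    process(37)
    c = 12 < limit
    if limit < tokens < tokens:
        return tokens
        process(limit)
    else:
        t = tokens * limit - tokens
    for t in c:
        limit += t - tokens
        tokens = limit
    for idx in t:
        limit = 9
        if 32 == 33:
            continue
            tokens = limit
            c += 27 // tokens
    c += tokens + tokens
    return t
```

Transformed code:
def op(limit, tokens, c, t):
    process(37)
    c = 12 < limit
    if limit < tokens and tokens < tokens:
        return tokens
    else:
        t = tokens * limit - tokens
    for t in c:
        limit += t - tokens
        tokens = limit
    for idx in t:
        limit = 9
        if 32 == 33:
            continue
    c += tokens + tokens
    return t

10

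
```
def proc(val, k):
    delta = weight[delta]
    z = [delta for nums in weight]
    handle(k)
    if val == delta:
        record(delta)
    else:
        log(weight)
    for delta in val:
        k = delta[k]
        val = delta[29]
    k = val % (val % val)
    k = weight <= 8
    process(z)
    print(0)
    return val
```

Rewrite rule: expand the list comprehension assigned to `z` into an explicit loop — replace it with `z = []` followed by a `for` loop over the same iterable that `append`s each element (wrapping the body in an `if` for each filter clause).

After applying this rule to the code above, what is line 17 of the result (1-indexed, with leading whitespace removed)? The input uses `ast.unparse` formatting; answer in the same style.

Transformed code:
def proc(val, k):
    delta = weight[delta]
    z = []
    for nums in weight:
        z.append(delta)
    handle(k)
    if val == delta:
        record(delta)
    else:
        log(weight)
    for delta in val:
        k = delta[k]
        val = delta[29]
    k = val % (val % val)
    k = weight <= 8
    process(z)
    print(0)
    return val

print(0)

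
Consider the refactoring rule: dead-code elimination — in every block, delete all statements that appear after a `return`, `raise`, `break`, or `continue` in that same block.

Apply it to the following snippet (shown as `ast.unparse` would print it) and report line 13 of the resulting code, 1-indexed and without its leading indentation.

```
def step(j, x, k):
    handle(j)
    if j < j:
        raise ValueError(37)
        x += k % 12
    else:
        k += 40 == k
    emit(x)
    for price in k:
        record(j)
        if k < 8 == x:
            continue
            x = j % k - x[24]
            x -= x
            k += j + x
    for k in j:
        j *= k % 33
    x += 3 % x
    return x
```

Transformed code:
def step(j, x, k):
    handle(j)
    if j < j:
        raise ValueError(37)
    else:
        k += 40 == k
    emit(x)
    for price in k:
        record(j)
        if k < 8 == x:
            continue
    for k in j:
        j *= k % 33
    x += 3 % x
    return x

j *= k % 33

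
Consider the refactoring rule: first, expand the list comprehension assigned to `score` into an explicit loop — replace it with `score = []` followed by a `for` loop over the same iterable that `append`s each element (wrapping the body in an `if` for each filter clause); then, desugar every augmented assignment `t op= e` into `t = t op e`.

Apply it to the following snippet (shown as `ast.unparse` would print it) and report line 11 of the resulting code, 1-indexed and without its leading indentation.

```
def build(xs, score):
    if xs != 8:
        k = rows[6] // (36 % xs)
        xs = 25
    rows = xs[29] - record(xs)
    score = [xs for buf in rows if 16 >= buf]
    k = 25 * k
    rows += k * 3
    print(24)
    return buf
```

rows = rows + k * 3

Transformed code:
def build(xs, score):
    if xs != 8:
        k = rows[6] // (36 % xs)
        xs = 25
    rows = xs[29] - record(xs)
    score = []
    for buf in rows:
        if 16 >= buf:
            score.append(xs)
    k = 25 * k
    rows = rows + k * 3
    print(24)
    return buf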